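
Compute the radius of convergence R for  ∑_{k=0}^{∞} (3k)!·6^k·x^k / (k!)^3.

The ratio of consecutive coefficients is (3k+1)·(3k+2)·(3k+3)/(k+1)³ · 6 → 162.
Hence the series converges for |x| < 1/(162) = 1/162, so the radius of convergence is 1/162.

R = 1/162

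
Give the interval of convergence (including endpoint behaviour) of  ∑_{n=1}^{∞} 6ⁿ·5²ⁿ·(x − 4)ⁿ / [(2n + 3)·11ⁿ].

Ratio test: |a_{n+1}/a_n| = [(2n + 3)/(2(n+1) + 3)] · 6·25/11 → 150/11 as n → ∞.
The series converges when 150/11 · |x − 4| < 1, giving R = 11/150.
Endpoint x = 611/150: comparison with the harmonic series Σ 1/n shows the series diverges.
When x = 589/150, convergence follows from the alternating series test (terms decrease monotonically to 0).

[589/150, 611/150)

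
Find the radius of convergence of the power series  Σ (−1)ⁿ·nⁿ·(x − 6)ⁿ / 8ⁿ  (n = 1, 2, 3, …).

R = 0

Applying the root test, |a_n|^(1/n) = n/8 → ∞.
Since the n-th root of |a_n| is unbounded, the series converges only at x = 6; R = 0.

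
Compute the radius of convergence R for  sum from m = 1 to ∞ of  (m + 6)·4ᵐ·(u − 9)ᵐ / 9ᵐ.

R = 9/4

Apply the ratio test: |a_{m+1}| / |a_m| = [((m+1) + 6)/(m + 6)] · 4/9, which tends to 4/9 as m → ∞.
The series converges when 4/9 · |u − 9| < 1, giving R = 9/4.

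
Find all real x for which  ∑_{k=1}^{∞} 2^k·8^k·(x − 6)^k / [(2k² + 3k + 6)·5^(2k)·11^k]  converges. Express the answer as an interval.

Ratio test: |a_{k+1}/a_k| = [(2k² + 3k + 6)/(2(k+1)² + 3(k+1) + 6)] · 2·8/(25·11) → 16/275 as k → ∞.
Hence the series converges for |x − 6| < 1/(16/275) = 275/16, so the radius of convergence is 275/16.
At x = 371/16: the series is dominated by a constant times Σ 1/k², which converges (p = 2 > 1).
At x = -179/16: the series is dominated by a constant times Σ 1/k², which converges (p = 2 > 1).

[-179/16, 371/16]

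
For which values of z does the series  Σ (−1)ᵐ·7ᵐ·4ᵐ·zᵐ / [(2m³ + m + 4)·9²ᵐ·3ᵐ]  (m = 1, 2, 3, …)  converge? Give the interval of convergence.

Ratio test: |a_{m+1}/a_m| = [(2m³ + m + 4)/(2(m+1)³ + (m+1) + 4)] · 7·4/(81·3) → 28/243 as m → ∞.
Convergence for |z| · 28/243 < 1, i.e. |z| < 243/28. So R = 243/28.
When z = 243/28, absolute convergence follows by limit comparison with Σ 1/m³.
Check z = -243/28: the series is dominated by a constant times Σ 1/m³, which converges (p = 3 > 1).

[-243/28, 243/28]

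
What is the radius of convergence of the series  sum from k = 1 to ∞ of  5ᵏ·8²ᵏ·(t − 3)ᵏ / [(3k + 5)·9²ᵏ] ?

The ratio of consecutive coefficients is [(3k + 5)/(3(k+1) + 5)] · 5·64/81 → 320/81.
Thus R = 1/(320/81) = 81/320.

R = 81/320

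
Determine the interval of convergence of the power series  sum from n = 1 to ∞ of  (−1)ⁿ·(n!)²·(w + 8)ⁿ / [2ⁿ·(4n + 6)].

The ratio of consecutive coefficients is (n+1)² · 1/2 · (4n + 6)/(4(n+1) + 6) → ∞.
The terms grow without bound for any (w + 8) ≠ 0, so R = 0 (convergence only at w = -8).

{-8}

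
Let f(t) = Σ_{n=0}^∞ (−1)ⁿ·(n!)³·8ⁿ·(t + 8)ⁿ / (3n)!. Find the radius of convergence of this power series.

R = 27/8

By the ratio test, |a_{n+1}/a_n| = (n+1)³/[(3n+1)·(3n+2)·(3n+3)] · 8 → 8/27.
The series converges when 8/27 · |t + 8| < 1, giving R = 27/8.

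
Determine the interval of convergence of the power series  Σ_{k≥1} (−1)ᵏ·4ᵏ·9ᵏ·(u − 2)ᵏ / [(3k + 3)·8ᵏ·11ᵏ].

Apply the ratio test: |a_{k+1}| / |a_k| = [(3k + 3)/(3(k+1) + 3)] · 4·9/(8·11), which tends to 9/22 as k → ∞.
Thus R = 1/(9/22) = 22/9.
Endpoint u = 40/9: convergence follows from the alternating series test (terms decrease monotonically to 0).
At u = -4/9: the terms are asymptotic to a nonzero constant times 1/k, so the series diverges by limit comparison with Σ 1/k.

(-4/9, 40/9]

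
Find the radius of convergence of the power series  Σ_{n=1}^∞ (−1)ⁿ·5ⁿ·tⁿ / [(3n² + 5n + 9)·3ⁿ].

By the ratio test, |a_{n+1}/a_n| = [(3n² + 5n + 9)/(3(n+1)² + 5(n+1) + 9)] · 5/3 → 5/3.
The series converges when 5/3 · |t| < 1, giving R = 3/5.

R = 3/5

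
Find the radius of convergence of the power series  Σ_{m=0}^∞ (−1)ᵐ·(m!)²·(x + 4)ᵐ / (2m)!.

R = 4

By the ratio test, |a_{m+1}/a_m| = (m+1)²/[(2m+1)·(2m+2)] → 1/4.
Convergence for |x + 4| · 1/4 < 1, i.e. |x + 4| < 4. So R = 4.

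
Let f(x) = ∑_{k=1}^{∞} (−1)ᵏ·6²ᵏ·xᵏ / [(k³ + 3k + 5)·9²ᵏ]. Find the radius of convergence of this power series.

The ratio of consecutive coefficients is [(k³ + 3k + 5)/((k+1)³ + 3(k+1) + 5)] · 36/81 → 4/9.
Convergence for |x| · 4/9 < 1, i.e. |x| < 9/4. So R = 9/4.

R = 9/4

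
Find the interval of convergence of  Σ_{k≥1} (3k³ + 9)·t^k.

Apply the ratio test: |a_{k+1}| / |a_k| = (3(k+1)³ + 9)/(3k³ + 9), which tends to 1 as k → ∞.
Hence R = 1.
Check t = 1: the terms do not tend to 0, so the series diverges.
When t = -1, the k-th term does not approach 0; divergence by the term test.

(-1, 1)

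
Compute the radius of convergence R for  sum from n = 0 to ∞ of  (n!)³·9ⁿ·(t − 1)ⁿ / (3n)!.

Ratio test: |a_{n+1}/a_n| = (n+1)³/[(3n+1)·(3n+2)·(3n+3)] · 9 → 1/3 as n → ∞.
Convergence for |t − 1| · 1/3 < 1, i.e. |t − 1| < 3. So R = 3.

R = 3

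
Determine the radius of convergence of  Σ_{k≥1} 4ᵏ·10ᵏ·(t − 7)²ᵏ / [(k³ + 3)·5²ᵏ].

Apply the ratio test: |a_{k+1}| / |a_k| = [(k³ + 3)/((k+1)³ + 3)] · 4·10/25, which tends to 8/5 as k → ∞.
Since the exponent of (t − 7) increases by 2 each term, convergence requires |t − 7|² < 5/8, hence R = √10/4.

R = √10/4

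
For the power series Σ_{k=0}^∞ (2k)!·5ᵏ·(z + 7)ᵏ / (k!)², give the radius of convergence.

Apply the ratio test: |a_{k+1}| / |a_k| = (2k+1)·(2k+2)/(k+1)² · 5, which tends to 20 as k → ∞.
The series converges when 20 · |z + 7| < 1, giving R = 1/20.

R = 1/20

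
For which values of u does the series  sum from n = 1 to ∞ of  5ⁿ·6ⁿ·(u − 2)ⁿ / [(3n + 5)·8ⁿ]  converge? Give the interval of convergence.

[26/15, 34/15)

Ratio test: |a_{n+1}/a_n| = [(3n + 5)/(3(n+1) + 5)] · 5·6/8 → 15/4 as n → ∞.
Hence the series converges for |u − 2| < 1/(15/4) = 4/15, so the radius of convergence is 4/15.
Check u = 34/15: the terms behave like c/n; limit comparison with the harmonic series gives divergence.
Check u = 26/15: an alternating series whose terms decrease to 0 in absolute value, so it converges by the Leibniz criterion.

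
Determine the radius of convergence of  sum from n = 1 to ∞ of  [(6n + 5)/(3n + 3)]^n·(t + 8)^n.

By the Cauchy root test, |a_n|^(1/n) = (6n + 5)/(3n + 3) → 2.
The series converges when 2 · |t + 8| < 1, giving R = 1/2.

R = 1/2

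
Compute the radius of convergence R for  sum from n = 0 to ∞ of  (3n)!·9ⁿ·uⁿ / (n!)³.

The ratio of consecutive coefficients is (3n+1)·(3n+2)·(3n+3)/(n+1)³ · 9 → 243.
Convergence for |u| · 243 < 1, i.e. |u| < 1/243. So R = 1/243.

R = 1/243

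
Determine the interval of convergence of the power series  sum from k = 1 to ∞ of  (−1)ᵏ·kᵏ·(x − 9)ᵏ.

Applying the root test, |a_k|^(1/k) = k → ∞.
Since the k-th root of |a_k| is unbounded, the series converges only at x = 9; R = 0.

{9}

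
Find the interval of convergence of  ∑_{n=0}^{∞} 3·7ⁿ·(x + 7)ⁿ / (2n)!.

(−∞, ∞)

Ratio test: |a_{n+1}/a_n| = 3/3 · 7 · 1/[(2n+1)·(2n+2)] → 0 as n → ∞.
The limit is 0, so the series converges for all x; R = ∞.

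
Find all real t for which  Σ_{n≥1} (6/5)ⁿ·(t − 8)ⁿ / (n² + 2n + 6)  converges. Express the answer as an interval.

Apply the ratio test: |a_{n+1}| / |a_n| = [(n² + 2n + 6)/((n+1)² + 2(n+1) + 6)] · 6/5, which tends to 6/5 as n → ∞.
Convergence for |t − 8| · 6/5 < 1, i.e. |t − 8| < 5/6. So R = 5/6.
When t = 53/6, the terms are on the order of 1/n², so the series converges absolutely by comparison with the p-series (p = 2 > 1).
Endpoint t = 43/6: the series is dominated by a constant times Σ 1/n², which converges (p = 2 > 1).

[43/6, 53/6]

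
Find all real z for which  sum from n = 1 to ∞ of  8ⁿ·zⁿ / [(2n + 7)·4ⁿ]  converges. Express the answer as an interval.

By the ratio test, |a_{n+1}/a_n| = [(2n + 7)/(2(n+1) + 7)] · 8/4 → 2.
The series converges when 2 · |z| < 1, giving R = 1/2.
At z = 1/2: comparison with the harmonic series Σ 1/n shows the series diverges.
Check z = -1/2: the terms alternate in sign and decrease monotonically to 0 in absolute value (size ~ c/n), so the alternating series test gives convergence.

[-1/2, 1/2)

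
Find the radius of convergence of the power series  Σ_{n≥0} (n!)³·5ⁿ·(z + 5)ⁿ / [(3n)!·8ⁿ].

R = 216/5

Ratio test: |a_{n+1}/a_n| = (n+1)³/[(3n+1)·(3n+2)·(3n+3)] · 5/8 → 5/216 as n → ∞.
Hence the series converges for |z + 5| < 1/(5/216) = 216/5, so the radius of convergence is 216/5.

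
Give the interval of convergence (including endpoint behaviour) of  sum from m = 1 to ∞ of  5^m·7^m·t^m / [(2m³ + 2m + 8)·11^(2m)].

The ratio of consecutive coefficients is [(2m³ + 2m + 8)/(2(m+1)³ + 2(m+1) + 8)] · 5·7/121 → 35/121.
The series converges when 35/121 · |t| < 1, giving R = 121/35.
Check t = 121/35: the terms are on the order of 1/m³, so the series converges absolutely by comparison with the p-series (p = 3 > 1).
At t = -121/35: the terms are on the order of 1/m³, so the series converges absolutely by comparison with the p-series (p = 3 > 1).

[-121/35, 121/35]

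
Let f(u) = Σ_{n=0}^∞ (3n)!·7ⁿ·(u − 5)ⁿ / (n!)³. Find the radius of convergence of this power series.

The ratio of consecutive coefficients is (3n+1)·(3n+2)·(3n+3)/(n+1)³ · 7 → 189.
Hence the series converges for |u − 5| < 1/(189) = 1/189, so the radius of convergence is 1/189.

R = 1/189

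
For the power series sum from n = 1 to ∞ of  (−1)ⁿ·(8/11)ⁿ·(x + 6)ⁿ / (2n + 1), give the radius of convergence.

R = 11/8

By the ratio test, |a_{n+1}/a_n| = [(2n + 1)/(2(n+1) + 1)] · 8/11 → 8/11.
Thus R = 1/(8/11) = 11/8.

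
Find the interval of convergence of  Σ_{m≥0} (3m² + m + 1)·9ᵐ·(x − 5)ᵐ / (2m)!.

Apply the ratio test: |a_{m+1}| / |a_m| = (3(m+1)² + (m+1) + 1)/(3m² + m + 1) · 9 · 1/[(2m+1)·(2m+2)], which tends to 0 as m → ∞.
The limit is 0, so the series converges for all x; R = ∞.

(−∞, ∞)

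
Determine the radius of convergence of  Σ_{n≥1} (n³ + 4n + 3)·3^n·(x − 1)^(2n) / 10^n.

R = √30/3

Ratio test: |a_{n+1}/a_n| = [((n+1)³ + 4(n+1) + 3)/(n³ + 4n + 3)] · 3/10 → 3/10 as n → ∞.
Successive powers of (x − 1) differ by 2, so the series converges when |x − 1|² · 3/10 < 1, i.e. |x − 1| < √(10/3). So R = √30/3.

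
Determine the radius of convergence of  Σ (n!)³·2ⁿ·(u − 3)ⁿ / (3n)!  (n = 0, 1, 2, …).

R = 27/2

The ratio of consecutive coefficients is (n+1)³/[(3n+1)·(3n+2)·(3n+3)] · 2 → 2/27.
Thus R = 1/(2/27) = 27/2.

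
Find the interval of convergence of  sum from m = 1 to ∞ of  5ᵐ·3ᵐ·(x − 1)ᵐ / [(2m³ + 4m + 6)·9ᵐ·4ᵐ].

The ratio of consecutive coefficients is [(2m³ + 4m + 6)/(2(m+1)³ + 4(m+1) + 6)] · 5·3/(9·4) → 5/12.
Convergence for |x − 1| · 5/12 < 1, i.e. |x − 1| < 12/5. So R = 12/5.
Endpoint x = 17/5: the series is dominated by a constant times Σ 1/m³, which converges (p = 3 > 1).
At x = -7/5: absolute convergence follows by limit comparison with Σ 1/m³.

[-7/5, 17/5]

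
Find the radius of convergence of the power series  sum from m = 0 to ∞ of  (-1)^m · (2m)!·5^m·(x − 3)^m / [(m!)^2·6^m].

By the ratio test, |a_{m+1}/a_m| = (2m+1)·(2m+2)/(m+1)² · 5/6 → 10/3.
Convergence for |x − 3| · 10/3 < 1, i.e. |x − 3| < 3/10. So R = 3/10.

R = 3/10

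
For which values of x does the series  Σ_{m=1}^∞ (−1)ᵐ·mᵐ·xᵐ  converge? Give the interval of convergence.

By the Cauchy root test, |a_m|^(1/m) = m → ∞.
Since the m-th root of |a_m| is unbounded, the series converges only at x = 0; R = 0.

{0}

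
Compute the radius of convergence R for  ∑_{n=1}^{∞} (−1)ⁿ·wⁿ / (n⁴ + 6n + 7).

Apply the ratio test: |a_{n+1}| / |a_n| = (n⁴ + 6n + 7)/((n+1)⁴ + 6(n+1) + 7), which tends to 1 as n → ∞.
Convergence for |w| < 1, so R = 1.

R = 1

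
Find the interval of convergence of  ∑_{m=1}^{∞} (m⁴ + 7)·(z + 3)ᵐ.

The ratio of consecutive coefficients is ((m+1)⁴ + 7)/(m⁴ + 7) → 1.
Hence R = 1.
When z = -2, the m-th term does not approach 0; divergence by the term test.
Check z = -4: the terms have absolute value of order m⁴, which does not tend to 0, so the series diverges by the divergence test.

(-4, -2)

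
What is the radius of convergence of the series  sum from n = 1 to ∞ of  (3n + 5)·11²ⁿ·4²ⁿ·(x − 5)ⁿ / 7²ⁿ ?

Ratio test: |a_{n+1}/a_n| = [(3(n+1) + 5)/(3n + 5)] · 121·16/49 → 1936/49 as n → ∞.
Hence the series converges for |x − 5| < 1/(1936/49) = 49/1936, so the radius of convergence is 49/1936.

R = 49/1936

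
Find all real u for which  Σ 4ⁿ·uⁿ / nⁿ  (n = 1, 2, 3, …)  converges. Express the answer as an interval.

By the Cauchy root test, |a_n|^(1/n) = 4/n → 0.
Since the n-th root of |a_n| tends to 0, the series converges for all real u; R = ∞.

(−∞, ∞)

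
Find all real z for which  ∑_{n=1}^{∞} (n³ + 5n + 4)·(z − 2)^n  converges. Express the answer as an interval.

(1, 3)

The ratio of consecutive coefficients is ((n+1)³ + 5(n+1) + 4)/(n³ + 5n + 4) → 1.
So the series converges when |z − 2| < 1 and diverges when |z − 2| > 1; R = 1.
When z = 3, the terms have absolute value of order n³, which does not tend to 0, so the series diverges by the divergence test.
Endpoint z = 1: the n-th term does not approach 0; divergence by the term test.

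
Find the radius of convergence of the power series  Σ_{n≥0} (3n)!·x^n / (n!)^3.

Ratio test: |a_{n+1}/a_n| = (3n+1)·(3n+2)·(3n+3)/(n+1)³ → 27 as n → ∞.
The series converges when 27 · |x| < 1, giving R = 1/27.

R = 1/27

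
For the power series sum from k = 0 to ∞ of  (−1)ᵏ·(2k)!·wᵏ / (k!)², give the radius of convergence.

Ratio test: |a_{k+1}/a_k| = (2k+1)·(2k+2)/(k+1)² → 4 as k → ∞.
Thus R = 1/(4) = 1/4.

R = 1/4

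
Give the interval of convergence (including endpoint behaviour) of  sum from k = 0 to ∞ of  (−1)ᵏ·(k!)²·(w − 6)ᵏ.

{6}

Apply the ratio test: |a_{k+1}| / |a_k| = (k+1)², which tends to ∞ as k → ∞.
The ratio grows without bound, so the series diverges whenever (w − 6) ≠ 0; it converges only at w = 6. R = 0.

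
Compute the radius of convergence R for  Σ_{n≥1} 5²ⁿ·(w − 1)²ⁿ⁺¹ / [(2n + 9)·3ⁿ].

By the ratio test, |a_{n+1}/a_n| = [(2n + 9)/(2(n+1) + 9)] · 25/3 → 25/3.
Since the exponent of (w − 1) increases by 2 each term, convergence requires |w − 1|² < 3/25, hence R = √3/5.

R = √3/5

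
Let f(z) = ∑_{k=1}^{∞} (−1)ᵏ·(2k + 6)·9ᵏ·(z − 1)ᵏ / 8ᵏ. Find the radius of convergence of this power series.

The ratio of consecutive coefficients is [(2(k+1) + 6)/(2k + 6)] · 9/8 → 9/8.
Hence the series converges for |z − 1| < 1/(9/8) = 8/9, so the radius of convergence is 8/9.

R = 8/9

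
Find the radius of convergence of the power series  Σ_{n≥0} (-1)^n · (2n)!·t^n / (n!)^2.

Ratio test: |a_{n+1}/a_n| = (2n+1)·(2n+2)/(n+1)² → 4 as n → ∞.
The series converges when 4 · |t| < 1, giving R = 1/4.

R = 1/4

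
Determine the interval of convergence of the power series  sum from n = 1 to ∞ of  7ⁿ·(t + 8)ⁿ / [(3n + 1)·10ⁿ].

Apply the ratio test: |a_{n+1}| / |a_n| = [(3n + 1)/(3(n+1) + 1)] · 7/10, which tends to 7/10 as n → ∞.
The series converges when 7/10 · |t + 8| < 1, giving R = 10/7.
Endpoint t = -46/7: comparison with the harmonic series Σ 1/n shows the series diverges.
When t = -66/7, the terms alternate in sign and decrease monotonically to 0 in absolute value (size ~ c/n), so the alternating series test gives convergence.

[-66/7, -46/7)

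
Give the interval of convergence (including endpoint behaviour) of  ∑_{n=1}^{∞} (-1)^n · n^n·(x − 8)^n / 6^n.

By the Cauchy root test, |a_n|^(1/n) = n/6 → ∞.
Since the n-th root of |a_n| is unbounded, the series converges only at x = 8; R = 0.

{8}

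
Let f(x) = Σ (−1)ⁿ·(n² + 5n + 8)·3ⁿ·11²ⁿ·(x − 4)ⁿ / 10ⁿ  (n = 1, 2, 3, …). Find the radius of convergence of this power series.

R = 10/363

The ratio of consecutive coefficients is [((n+1)² + 5(n+1) + 8)/(n² + 5n + 8)] · 3·121/10 → 363/10.
Thus R = 1/(363/10) = 10/363.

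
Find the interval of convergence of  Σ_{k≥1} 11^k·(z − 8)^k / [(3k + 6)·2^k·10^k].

By the ratio test, |a_{k+1}/a_k| = [(3k + 6)/(3(k+1) + 6)] · 11/(2·10) → 11/20.
Convergence for |z − 8| · 11/20 < 1, i.e. |z − 8| < 20/11. So R = 20/11.
Check z = 108/11: the terms behave like c/k; limit comparison with the harmonic series gives divergence.
Endpoint z = 68/11: the terms alternate in sign and decrease monotonically to 0 in absolute value (size ~ c/k), so the alternating series test gives convergence.

[68/11, 108/11)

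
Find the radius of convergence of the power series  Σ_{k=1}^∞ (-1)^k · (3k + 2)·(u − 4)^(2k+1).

R = 1

By the ratio test, |a_{k+1}/a_k| = (3(k+1) + 2)/(3k + 2) → 1.
Successive powers of (u − 4) differ by 2, so the series converges when |u − 4|² · 1 < 1, i.e. |u − 4| < √(1) = 1. So R = 1.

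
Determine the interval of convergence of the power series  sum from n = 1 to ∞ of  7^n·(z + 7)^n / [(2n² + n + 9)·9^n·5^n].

[-94/7, -4/7]

Apply the ratio test: |a_{n+1}| / |a_n| = [(2n² + n + 9)/(2(n+1)² + (n+1) + 9)] · 7/(9·5), which tends to 7/45 as n → ∞.
Convergence for |z + 7| · 7/45 < 1, i.e. |z + 7| < 45/7. So R = 45/7.
Endpoint z = -4/7: the terms are on the order of 1/n², so the series converges absolutely by comparison with the p-series (p = 2 > 1).
Endpoint z = -94/7: the series is dominated by a constant times Σ 1/n², which converges (p = 2 > 1).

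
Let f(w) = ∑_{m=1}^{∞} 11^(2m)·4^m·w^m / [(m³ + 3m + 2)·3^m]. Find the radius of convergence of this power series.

Ratio test: |a_{m+1}/a_m| = [(m³ + 3m + 2)/((m+1)³ + 3(m+1) + 2)] · 121·4/3 → 484/3 as m → ∞.
Hence the series converges for |w| < 1/(484/3) = 3/484, so the radius of convergence is 3/484.

R = 3/484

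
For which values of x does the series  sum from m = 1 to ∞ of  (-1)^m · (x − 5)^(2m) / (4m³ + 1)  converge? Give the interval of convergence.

[4, 6]

Ratio test: |a_{m+1}/a_m| = (4m³ + 1)/(4(m+1)³ + 1) → 1 as m → ∞.
Successive powers of (x − 5) differ by 2, so the series converges when |x − 5|² · 1 < 1, i.e. |x − 5| < √(1) = 1. So R = 1.
Endpoint x = 6: absolute convergence follows by limit comparison with Σ 1/m³.
Check x = 4: absolute convergence follows by limit comparison with Σ 1/m³.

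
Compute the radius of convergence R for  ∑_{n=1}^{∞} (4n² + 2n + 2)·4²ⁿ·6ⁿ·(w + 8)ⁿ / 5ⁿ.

R = 5/96

Apply the ratio test: |a_{n+1}| / |a_n| = [(4(n+1)² + 2(n+1) + 2)/(4n² + 2n + 2)] · 16·6/5, which tends to 96/5 as n → ∞.
Thus R = 1/(96/5) = 5/96.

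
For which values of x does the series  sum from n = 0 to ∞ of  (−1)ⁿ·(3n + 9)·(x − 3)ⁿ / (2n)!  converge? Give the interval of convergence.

Apply the ratio test: |a_{n+1}| / |a_n| = (3(n+1) + 9)/(3n + 9) · 1/[(2n+1)·(2n+2)], which tends to 0 as n → ∞.
The ratio tends to 0 regardless of x, hence R = ∞.

(−∞, ∞)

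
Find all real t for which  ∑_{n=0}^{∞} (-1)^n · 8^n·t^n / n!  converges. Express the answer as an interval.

(−∞, ∞)

Ratio test: |a_{n+1}/a_n| = 8 · 1/(n+1) → 0 as n → ∞.
Since the limit is 0 < 1 for every t, the series converges on all of ℝ and R = ∞.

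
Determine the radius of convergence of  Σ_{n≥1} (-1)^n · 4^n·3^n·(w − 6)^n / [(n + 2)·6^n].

The ratio of consecutive coefficients is [(n + 2)/((n+1) + 2)] · 4·3/6 → 2.
Hence the series converges for |w − 6| < 1/(2) = 1/2, so the radius of convergence is 1/2.

R = 1/2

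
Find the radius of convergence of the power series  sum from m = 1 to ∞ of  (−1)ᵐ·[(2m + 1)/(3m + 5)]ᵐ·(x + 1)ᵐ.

R = 3/2

By the Cauchy root test, |a_m|^(1/m) = (2m + 1)/(3m + 5) → 2/3.
Thus R = 1/(2/3) = 3/2.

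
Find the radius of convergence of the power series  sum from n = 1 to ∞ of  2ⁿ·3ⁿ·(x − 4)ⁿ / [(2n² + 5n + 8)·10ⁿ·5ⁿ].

R = 25/3

By the ratio test, |a_{n+1}/a_n| = [(2n² + 5n + 8)/(2(n+1)² + 5(n+1) + 8)] · 2·3/(10·5) → 3/25.
Convergence for |x − 4| · 3/25 < 1, i.e. |x − 4| < 25/3. So R = 25/3.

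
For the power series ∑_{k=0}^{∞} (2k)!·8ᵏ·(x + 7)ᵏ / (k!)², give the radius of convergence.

Ratio test: |a_{k+1}/a_k| = (2k+1)·(2k+2)/(k+1)² · 8 → 32 as k → ∞.
Thus R = 1/(32) = 1/32.

R = 1/32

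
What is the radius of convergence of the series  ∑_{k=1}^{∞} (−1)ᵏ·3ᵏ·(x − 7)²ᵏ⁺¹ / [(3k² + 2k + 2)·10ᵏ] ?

Ratio test: |a_{k+1}/a_k| = [(3k² + 2k + 2)/(3(k+1)² + 2(k+1) + 2)] · 3/10 → 3/10 as k → ∞.
Successive powers of (x − 7) differ by 2, so the series converges when |x − 7|² · 3/10 < 1, i.e. |x − 7| < √(10/3). So R = √30/3.

R = √30/3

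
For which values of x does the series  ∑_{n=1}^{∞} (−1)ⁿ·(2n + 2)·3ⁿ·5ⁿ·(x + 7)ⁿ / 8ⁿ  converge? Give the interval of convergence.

The ratio of consecutive coefficients is [(2(n+1) + 2)/(2n + 2)] · 3·5/8 → 15/8.
Hence the series converges for |x + 7| < 1/(15/8) = 8/15, so the radius of convergence is 8/15.
Check x = -97/15: the terms do not tend to 0, so the series diverges.
Check x = -113/15: the terms do not tend to 0, so the series diverges.

(-113/15, -97/15)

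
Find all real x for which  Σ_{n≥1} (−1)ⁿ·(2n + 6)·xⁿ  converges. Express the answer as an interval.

(-1, 1)

Ratio test: |a_{n+1}/a_n| = (2(n+1) + 6)/(2n + 6) → 1 as n → ∞.
So the series converges when |x| < 1 and diverges when |x| > 1; R = 1.
Endpoint x = 1: the terms have absolute value of order n, which does not tend to 0, so the series diverges by the divergence test.
Check x = -1: the terms have absolute value of order n, which does not tend to 0, so the series diverges by the divergence test.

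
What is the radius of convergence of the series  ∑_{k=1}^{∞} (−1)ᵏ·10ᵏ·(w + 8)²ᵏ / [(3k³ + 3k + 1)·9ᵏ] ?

R = 3√10/10

Apply the ratio test: |a_{k+1}| / |a_k| = [(3k³ + 3k + 1)/(3(k+1)³ + 3(k+1) + 1)] · 10/9, which tends to 10/9 as k → ∞.
Writing y = (w + 8)², the series in y has radius 9/10, so |w + 8| < √(9/10) and R = 3√10/10.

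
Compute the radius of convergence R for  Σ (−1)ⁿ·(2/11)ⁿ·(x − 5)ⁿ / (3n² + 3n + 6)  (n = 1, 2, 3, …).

Ratio test: |a_{n+1}/a_n| = [(3n² + 3n + 6)/(3(n+1)² + 3(n+1) + 6)] · 2/11 → 2/11 as n → ∞.
Convergence for |x − 5| · 2/11 < 1, i.e. |x − 5| < 11/2. So R = 11/2.

R = 11/2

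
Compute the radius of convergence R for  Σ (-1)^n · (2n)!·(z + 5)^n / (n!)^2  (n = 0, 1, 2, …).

Apply the ratio test: |a_{n+1}| / |a_n| = (2n+1)·(2n+2)/(n+1)², which tends to 4 as n → ∞.
The series converges when 4 · |z + 5| < 1, giving R = 1/4.

R = 1/4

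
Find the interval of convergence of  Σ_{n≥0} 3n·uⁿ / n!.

By the ratio test, |a_{n+1}/a_n| = 3(n+1)/3n · 1/(n+1) → 0.
Since the limit is 0 < 1 for every u, the series converges on all of ℝ and R = ∞.

(−∞, ∞)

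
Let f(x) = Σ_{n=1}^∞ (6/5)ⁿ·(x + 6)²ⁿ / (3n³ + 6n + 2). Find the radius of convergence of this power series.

The ratio of consecutive coefficients is [(3n³ + 6n + 2)/(3(n+1)³ + 6(n+1) + 2)] · 6/5 → 6/5.
Since the exponent of (x + 6) increases by 2 each term, convergence requires |x + 6|² < 5/6, hence R = √30/6.

R = √30/6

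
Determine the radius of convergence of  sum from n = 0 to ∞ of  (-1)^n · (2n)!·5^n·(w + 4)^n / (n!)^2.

R = 1/20

Ratio test: |a_{n+1}/a_n| = (2n+1)·(2n+2)/(n+1)² · 5 → 20 as n → ∞.
Hence the series converges for |w + 4| < 1/(20) = 1/20, so the radius of convergence is 1/20.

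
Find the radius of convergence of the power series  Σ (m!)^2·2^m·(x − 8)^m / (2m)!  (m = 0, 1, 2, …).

R = 2

The ratio of consecutive coefficients is (m+1)²/[(2m+1)·(2m+2)] · 2 → 1/2.
Convergence for |x − 8| · 1/2 < 1, i.e. |x − 8| < 2. So R = 2.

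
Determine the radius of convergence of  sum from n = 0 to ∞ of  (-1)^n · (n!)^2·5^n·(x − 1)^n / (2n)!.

R = 4/5

Ratio test: |a_{n+1}/a_n| = (n+1)²/[(2n+1)·(2n+2)] · 5 → 5/4 as n → ∞.
The series converges when 5/4 · |x − 1| < 1, giving R = 4/5.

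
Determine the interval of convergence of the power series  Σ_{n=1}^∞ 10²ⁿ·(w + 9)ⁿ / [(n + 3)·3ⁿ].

Apply the ratio test: |a_{n+1}| / |a_n| = [(n + 3)/((n+1) + 3)] · 100/3, which tends to 100/3 as n → ∞.
Convergence for |w + 9| · 100/3 < 1, i.e. |w + 9| < 3/100. So R = 3/100.
Check w = -897/100: the terms are asymptotic to a nonzero constant times 1/n, so the series diverges by limit comparison with Σ 1/n.
Check w = -903/100: the terms alternate in sign and decrease monotonically to 0 in absolute value (size ~ c/n), so the alternating series test gives convergence.

[-903/100, -897/100)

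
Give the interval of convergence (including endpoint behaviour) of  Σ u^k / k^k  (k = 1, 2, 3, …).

By the Cauchy root test, |a_k|^(1/k) = 1/k → 0.
Since the k-th root of |a_k| tends to 0, the series converges for all real u; R = ∞.

(−∞, ∞)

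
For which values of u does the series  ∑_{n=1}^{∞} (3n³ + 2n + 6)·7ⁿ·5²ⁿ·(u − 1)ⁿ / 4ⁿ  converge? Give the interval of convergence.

Apply the ratio test: |a_{n+1}| / |a_n| = [(3(n+1)³ + 2(n+1) + 6)/(3n³ + 2n + 6)] · 7·25/4, which tends to 175/4 as n → ∞.
The series converges when 175/4 · |u − 1| < 1, giving R = 4/175.
At u = 179/175: the terms do not tend to 0, so the series diverges.
When u = 171/175, the n-th term does not approach 0; divergence by the term test.

(171/175, 179/175)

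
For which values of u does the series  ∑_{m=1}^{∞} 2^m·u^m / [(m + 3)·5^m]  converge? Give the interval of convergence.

[-5/2, 5/2)

The ratio of consecutive coefficients is [(m + 3)/((m+1) + 3)] · 2/5 → 2/5.
Thus R = 1/(2/5) = 5/2.
Check u = 5/2: the terms are asymptotic to a nonzero constant times 1/m, so the series diverges by limit comparison with Σ 1/m.
When u = -5/2, the terms alternate in sign and decrease monotonically to 0 in absolute value (size ~ c/m), so the alternating series test gives convergence.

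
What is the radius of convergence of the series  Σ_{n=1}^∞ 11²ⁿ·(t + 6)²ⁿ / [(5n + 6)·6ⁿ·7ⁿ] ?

Apply the ratio test: |a_{n+1}| / |a_n| = [(5n + 6)/(5(n+1) + 6)] · 121/(6·7), which tends to 121/42 as n → ∞.
Successive powers of (t + 6) differ by 2, so the series converges when |t + 6|² · 121/42 < 1, i.e. |t + 6| < √(42/121). So R = √42/11.

R = √42/11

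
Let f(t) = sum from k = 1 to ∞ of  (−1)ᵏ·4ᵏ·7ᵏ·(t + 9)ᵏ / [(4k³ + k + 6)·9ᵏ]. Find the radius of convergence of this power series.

Apply the ratio test: |a_{k+1}| / |a_k| = [(4k³ + k + 6)/(4(k+1)³ + (k+1) + 6)] · 4·7/9, which tends to 28/9 as k → ∞.
Hence the series converges for |t + 9| < 1/(28/9) = 9/28, so the radius of convergence is 9/28.

R = 9/28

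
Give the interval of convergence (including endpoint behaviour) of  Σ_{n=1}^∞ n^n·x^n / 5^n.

By the Cauchy root test, |a_n|^(1/n) = n/5 → ∞.
The root grows without bound, so R = 0 (convergence only at x = 0).

{0}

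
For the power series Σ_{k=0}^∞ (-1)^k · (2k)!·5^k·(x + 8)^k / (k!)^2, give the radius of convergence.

Apply the ratio test: |a_{k+1}| / |a_k| = (2k+1)·(2k+2)/(k+1)² · 5, which tends to 20 as k → ∞.
Thus R = 1/(20) = 1/20.

R = 1/20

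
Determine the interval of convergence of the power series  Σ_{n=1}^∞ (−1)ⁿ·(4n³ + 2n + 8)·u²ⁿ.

(-1, 1)

The ratio of consecutive coefficients is (4(n+1)³ + 2(n+1) + 8)/(4n³ + 2n + 8) → 1.
Writing y = u², the series in y has radius 1, so |u| < √(1) = 1 and R = 1.
At u = 1: the terms do not tend to 0, so the series diverges.
Endpoint u = -1: the n-th term does not approach 0; divergence by the term test.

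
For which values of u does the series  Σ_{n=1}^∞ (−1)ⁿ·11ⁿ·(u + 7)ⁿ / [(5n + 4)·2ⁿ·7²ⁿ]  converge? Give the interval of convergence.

(-175/11, 21/11]

The ratio of consecutive coefficients is [(5n + 4)/(5(n+1) + 4)] · 11/(2·49) → 11/98.
Convergence for |u + 7| · 11/98 < 1, i.e. |u + 7| < 98/11. So R = 98/11.
When u = 21/11, an alternating series whose terms decrease to 0 in absolute value, so it converges by the Leibniz criterion.
At u = -175/11: the terms are asymptotic to a nonzero constant times 1/n, so the series diverges by limit comparison with Σ 1/n.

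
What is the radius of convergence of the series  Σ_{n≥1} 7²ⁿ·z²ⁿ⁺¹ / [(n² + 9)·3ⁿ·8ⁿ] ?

R = 2√6/7

By the ratio test, |a_{n+1}/a_n| = [(n² + 9)/((n+1)² + 9)] · 49/(3·8) → 49/24.
Since the exponent of z increases by 2 each term, convergence requires |z|² < 24/49, hence R = 2√6/7.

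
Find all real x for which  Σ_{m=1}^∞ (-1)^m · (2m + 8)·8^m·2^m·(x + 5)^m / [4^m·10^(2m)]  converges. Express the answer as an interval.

(-30, 20)

The ratio of consecutive coefficients is [(2(m+1) + 8)/(2m + 8)] · 8·2/(4·100) → 1/25.
Thus R = 1/(1/25) = 25.
Check x = 20: the m-th term does not approach 0; divergence by the term test.
Check x = -30: the terms have absolute value of order m, which does not tend to 0, so the series diverges by the divergence test.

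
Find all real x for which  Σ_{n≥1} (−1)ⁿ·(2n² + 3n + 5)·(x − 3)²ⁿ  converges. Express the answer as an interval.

Ratio test: |a_{n+1}/a_n| = (2(n+1)² + 3(n+1) + 5)/(2n² + 3n + 5) → 1 as n → ∞.
Successive powers of (x − 3) differ by 2, so the series converges when |x − 3|² · 1 < 1, i.e. |x − 3| < √(1) = 1. So R = 1.
When x = 4, the n-th term does not approach 0; divergence by the term test.
Check x = 2: the n-th term does not approach 0; divergence by the term test.

(2, 4)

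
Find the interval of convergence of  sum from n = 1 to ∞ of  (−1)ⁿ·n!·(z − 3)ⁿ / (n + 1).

{3}

Ratio test: |a_{n+1}/a_n| = (n+1) · (n + 1)/((n+1) + 1) → ∞ as n → ∞.
The ratio grows without bound, so the series diverges whenever (z − 3) ≠ 0; it converges only at z = 3. R = 0.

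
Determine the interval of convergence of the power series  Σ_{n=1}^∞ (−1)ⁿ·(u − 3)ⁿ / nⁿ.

By the Cauchy root test, |a_n|^(1/n) = 1/n → 0.
The limit is 0 for every u, so R = ∞.

(−∞, ∞)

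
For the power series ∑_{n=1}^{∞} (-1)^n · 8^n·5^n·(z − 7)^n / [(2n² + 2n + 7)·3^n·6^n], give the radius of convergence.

R = 9/20

Apply the ratio test: |a_{n+1}| / |a_n| = [(2n² + 2n + 7)/(2(n+1)² + 2(n+1) + 7)] · 8·5/(3·6), which tends to 20/9 as n → ∞.
Convergence for |z − 7| · 20/9 < 1, i.e. |z − 7| < 9/20. So R = 9/20.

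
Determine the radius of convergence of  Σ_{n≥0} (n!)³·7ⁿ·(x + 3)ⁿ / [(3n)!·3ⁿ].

R = 81/7

By the ratio test, |a_{n+1}/a_n| = (n+1)³/[(3n+1)·(3n+2)·(3n+3)] · 7/3 → 7/81.
Thus R = 1/(7/81) = 81/7.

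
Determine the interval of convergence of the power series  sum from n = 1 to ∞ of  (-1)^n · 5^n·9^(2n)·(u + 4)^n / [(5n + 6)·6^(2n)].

(-184/45, -176/45]

Apply the ratio test: |a_{n+1}| / |a_n| = [(5n + 6)/(5(n+1) + 6)] · 5·81/36, which tends to 45/4 as n → ∞.
Hence the series converges for |u + 4| < 1/(45/4) = 4/45, so the radius of convergence is 4/45.
Endpoint u = -176/45: an alternating series whose terms decrease to 0 in absolute value, so it converges by the Leibniz criterion.
At u = -184/45: comparison with the harmonic series Σ 1/n shows the series diverges.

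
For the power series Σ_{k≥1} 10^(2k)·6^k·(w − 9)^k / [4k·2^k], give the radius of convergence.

Apply the ratio test: |a_{k+1}| / |a_k| = [4k/4(k+1)] · 100·6/2, which tends to 300 as k → ∞.
Convergence for |w − 9| · 300 < 1, i.e. |w − 9| < 1/300. So R = 1/300.

R = 1/300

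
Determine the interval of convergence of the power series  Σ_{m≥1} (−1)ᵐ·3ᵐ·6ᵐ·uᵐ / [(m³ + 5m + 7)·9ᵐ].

The ratio of consecutive coefficients is [(m³ + 5m + 7)/((m+1)³ + 5(m+1) + 7)] · 3·6/9 → 2.
Hence the series converges for |u| < 1/(2) = 1/2, so the radius of convergence is 1/2.
At u = 1/2: absolute convergence follows by limit comparison with Σ 1/m³.
When u = -1/2, the series is dominated by a constant times Σ 1/m³, which converges (p = 3 > 1).

[-1/2, 1/2]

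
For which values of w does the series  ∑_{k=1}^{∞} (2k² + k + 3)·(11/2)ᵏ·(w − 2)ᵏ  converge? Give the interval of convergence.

Apply the ratio test: |a_{k+1}| / |a_k| = [(2(k+1)² + (k+1) + 3)/(2k² + k + 3)] · 11/2, which tends to 11/2 as k → ∞.
Convergence for |w − 2| · 11/2 < 1, i.e. |w − 2| < 2/11. So R = 2/11.
When w = 24/11, the terms do not tend to 0, so the series diverges.
Endpoint w = 20/11: the k-th term does not approach 0; divergence by the term test.

(20/11, 24/11)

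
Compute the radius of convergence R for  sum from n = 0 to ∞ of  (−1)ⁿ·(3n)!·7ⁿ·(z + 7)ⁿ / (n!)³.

Ratio test: |a_{n+1}/a_n| = (3n+1)·(3n+2)·(3n+3)/(n+1)³ · 7 → 189 as n → ∞.
Thus R = 1/(189) = 1/189.

R = 1/189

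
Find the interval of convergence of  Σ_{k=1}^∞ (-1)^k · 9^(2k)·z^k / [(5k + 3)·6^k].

By the ratio test, |a_{k+1}/a_k| = [(5k + 3)/(5(k+1) + 3)] · 81/6 → 27/2.
The series converges when 27/2 · |z| < 1, giving R = 2/27.
When z = 2/27, an alternating series whose terms decrease to 0 in absolute value, so it converges by the Leibniz criterion.
At z = -2/27: the terms are asymptotic to a nonzero constant times 1/k, so the series diverges by limit comparison with Σ 1/k.

(-2/27, 2/27]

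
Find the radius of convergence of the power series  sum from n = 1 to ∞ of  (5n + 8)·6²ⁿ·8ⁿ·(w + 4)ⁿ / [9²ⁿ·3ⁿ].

R = 27/32

Ratio test: |a_{n+1}/a_n| = [(5(n+1) + 8)/(5n + 8)] · 36·8/(81·3) → 32/27 as n → ∞.
Thus R = 1/(32/27) = 27/32.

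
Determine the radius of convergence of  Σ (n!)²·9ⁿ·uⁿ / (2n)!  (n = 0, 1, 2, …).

R = 4/9

Ratio test: |a_{n+1}/a_n| = (n+1)²/[(2n+1)·(2n+2)] · 9 → 9/4 as n → ∞.
Hence the series converges for |u| < 1/(9/4) = 4/9, so the radius of convergence is 4/9.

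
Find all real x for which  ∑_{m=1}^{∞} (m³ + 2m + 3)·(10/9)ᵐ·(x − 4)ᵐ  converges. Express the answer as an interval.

(31/10, 49/10)

By the ratio test, |a_{m+1}/a_m| = [((m+1)³ + 2(m+1) + 3)/(m³ + 2m + 3)] · 10/9 → 10/9.
Thus R = 1/(10/9) = 9/10.
At x = 49/10: the terms have absolute value of order m³, which does not tend to 0, so the series diverges by the divergence test.
Endpoint x = 31/10: the terms have absolute value of order m³, which does not tend to 0, so the series diverges by the divergence test.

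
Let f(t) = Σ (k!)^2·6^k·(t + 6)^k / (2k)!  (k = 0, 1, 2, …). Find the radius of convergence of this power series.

R = 2/3

Ratio test: |a_{k+1}/a_k| = (k+1)²/[(2k+1)·(2k+2)] · 6 → 3/2 as k → ∞.
The series converges when 3/2 · |t + 6| < 1, giving R = 2/3.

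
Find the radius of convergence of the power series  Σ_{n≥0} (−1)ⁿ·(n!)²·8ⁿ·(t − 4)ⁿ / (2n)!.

Apply the ratio test: |a_{n+1}| / |a_n| = (n+1)²/[(2n+1)·(2n+2)] · 8, which tends to 2 as n → ∞.
Hence the series converges for |t − 4| < 1/(2) = 1/2, so the radius of convergence is 1/2.

R = 1/2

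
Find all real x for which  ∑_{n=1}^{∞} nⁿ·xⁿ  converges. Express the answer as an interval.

{0}

Root test: |a_n|^(1/n) = n → ∞.
Since the n-th root of |a_n| is unbounded, the series converges only at x = 0; R = 0.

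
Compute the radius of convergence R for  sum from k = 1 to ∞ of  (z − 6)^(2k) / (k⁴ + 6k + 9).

By the ratio test, |a_{k+1}/a_k| = (k⁴ + 6k + 9)/((k+1)⁴ + 6(k+1) + 9) → 1.
Writing y = (z − 6)², the series in y has radius 1, so |z − 6| < √(1) = 1 and R = 1.

R = 1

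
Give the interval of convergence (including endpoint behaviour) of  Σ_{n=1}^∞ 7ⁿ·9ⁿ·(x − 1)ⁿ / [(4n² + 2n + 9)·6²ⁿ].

[3/7, 11/7]

The ratio of consecutive coefficients is [(4n² + 2n + 9)/(4(n+1)² + 2(n+1) + 9)] · 7·9/36 → 7/4.
Hence the series converges for |x − 1| < 1/(7/4) = 4/7, so the radius of convergence is 4/7.
Endpoint x = 11/7: the terms are on the order of 1/n², so the series converges absolutely by comparison with the p-series (p = 2 > 1).
When x = 3/7, the terms are on the order of 1/n², so the series converges absolutely by comparison with the p-series (p = 2 > 1).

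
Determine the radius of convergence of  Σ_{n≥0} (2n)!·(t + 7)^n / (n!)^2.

The ratio of consecutive coefficients is (2n+1)·(2n+2)/(n+1)² → 4.
Hence the series converges for |t + 7| < 1/(4) = 1/4, so the radius of convergence is 1/4.

R = 1/4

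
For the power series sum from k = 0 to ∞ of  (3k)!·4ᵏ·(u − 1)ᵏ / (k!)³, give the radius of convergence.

R = 1/108

The ratio of consecutive coefficients is (3k+1)·(3k+2)·(3k+3)/(k+1)³ · 4 → 108.
Thus R = 1/(108) = 1/108.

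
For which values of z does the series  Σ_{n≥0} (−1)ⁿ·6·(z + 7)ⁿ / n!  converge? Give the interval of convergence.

(−∞, ∞)

The ratio of consecutive coefficients is 6/6 · 1/(n+1) → 0.
The limit is 0, so the series converges for all z; R = ∞.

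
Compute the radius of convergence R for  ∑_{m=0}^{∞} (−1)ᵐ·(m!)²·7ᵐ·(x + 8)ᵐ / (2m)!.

R = 4/7

The ratio of consecutive coefficients is (m+1)²/[(2m+1)·(2m+2)] · 7 → 7/4.
The series converges when 7/4 · |x + 8| < 1, giving R = 4/7.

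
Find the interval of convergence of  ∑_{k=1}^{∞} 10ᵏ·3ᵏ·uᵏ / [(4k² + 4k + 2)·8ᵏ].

[-4/15, 4/15]

Ratio test: |a_{k+1}/a_k| = [(4k² + 4k + 2)/(4(k+1)² + 4(k+1) + 2)] · 10·3/8 → 15/4 as k → ∞.
The series converges when 15/4 · |u| < 1, giving R = 4/15.
Check u = 4/15: the terms are on the order of 1/k², so the series converges absolutely by comparison with the p-series (p = 2 > 1).
At u = -4/15: absolute convergence follows by limit comparison with Σ 1/k².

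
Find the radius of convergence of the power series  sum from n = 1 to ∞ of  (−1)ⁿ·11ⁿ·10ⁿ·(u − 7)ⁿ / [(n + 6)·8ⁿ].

The ratio of consecutive coefficients is [(n + 6)/((n+1) + 6)] · 11·10/8 → 55/4.
The series converges when 55/4 · |u − 7| < 1, giving R = 4/55.

R = 4/55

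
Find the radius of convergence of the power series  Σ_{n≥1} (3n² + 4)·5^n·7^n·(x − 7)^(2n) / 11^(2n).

The ratio of consecutive coefficients is [(3(n+1)² + 4)/(3n² + 4)] · 5·7/121 → 35/121.
Writing y = (x − 7)², the series in y has radius 121/35, so |x − 7| < √(121/35) and R = 11√35/35.

R = 11√35/35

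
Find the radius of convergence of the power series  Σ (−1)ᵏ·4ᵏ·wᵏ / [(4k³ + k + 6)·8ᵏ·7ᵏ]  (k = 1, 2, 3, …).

R = 14

By the ratio test, |a_{k+1}/a_k| = [(4k³ + k + 6)/(4(k+1)³ + (k+1) + 6)] · 4/(8·7) → 1/14.
Convergence for |w| · 1/14 < 1, i.e. |w| < 14. So R = 14.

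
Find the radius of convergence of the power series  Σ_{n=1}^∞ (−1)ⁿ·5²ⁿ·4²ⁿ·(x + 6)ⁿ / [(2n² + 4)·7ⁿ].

Ratio test: |a_{n+1}/a_n| = [(2n² + 4)/(2(n+1)² + 4)] · 25·16/7 → 400/7 as n → ∞.
The series converges when 400/7 · |x + 6| < 1, giving R = 7/400.

R = 7/400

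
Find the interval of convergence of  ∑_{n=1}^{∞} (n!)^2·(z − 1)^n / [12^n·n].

Apply the ratio test: |a_{n+1}| / |a_n| = (n+1)² · 1/12 · n/(n+1), which tends to ∞ as n → ∞.
The ratio grows without bound, so the series diverges whenever (z − 1) ≠ 0; it converges only at z = 1. R = 0.

{1}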